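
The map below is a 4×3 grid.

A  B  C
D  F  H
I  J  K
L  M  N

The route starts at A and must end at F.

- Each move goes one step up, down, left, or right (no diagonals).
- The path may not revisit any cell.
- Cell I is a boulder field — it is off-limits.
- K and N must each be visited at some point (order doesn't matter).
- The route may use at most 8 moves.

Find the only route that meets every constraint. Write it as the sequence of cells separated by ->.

The budget equals the shortest possible length, so every move has to be on a shortest route through the required cells.
Route from A: right 2 to C, down 3 to N, left 1 to M, up 2 to F — 8 moves in all.
Check: all required cells visited; 8 ≤ 8 moves.

A -> B -> C -> H -> K -> N -> M -> J -> F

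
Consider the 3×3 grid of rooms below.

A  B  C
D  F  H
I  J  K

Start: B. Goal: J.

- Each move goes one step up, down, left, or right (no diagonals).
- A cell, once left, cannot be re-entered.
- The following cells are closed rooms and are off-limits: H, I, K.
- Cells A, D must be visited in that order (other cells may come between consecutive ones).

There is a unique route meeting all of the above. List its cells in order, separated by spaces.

B A D F J

The waypoints must appear in the order A, D, with no cell reused.
Route from B: left 1 to A, down 1 to D, right 1 to F, down 1 to J — 4 moves in all.
Check: order respected (A at step 1, D at step 2).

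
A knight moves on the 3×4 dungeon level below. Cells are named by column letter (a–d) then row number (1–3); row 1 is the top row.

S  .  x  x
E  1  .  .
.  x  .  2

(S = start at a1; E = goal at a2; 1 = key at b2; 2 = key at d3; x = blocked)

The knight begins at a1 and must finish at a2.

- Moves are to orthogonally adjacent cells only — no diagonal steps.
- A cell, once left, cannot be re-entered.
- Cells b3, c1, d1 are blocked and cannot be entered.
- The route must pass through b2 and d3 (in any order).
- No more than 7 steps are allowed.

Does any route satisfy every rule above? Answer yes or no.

Even ignoring the no-revisit rule, getting from a1 to a2, taking the cheapest ordering a1 → b2 → d3 → a2 needs at least 2 + 3 + 4 = 9 moves (Manhattan distance per leg), which exceeds the 7-move limit.

no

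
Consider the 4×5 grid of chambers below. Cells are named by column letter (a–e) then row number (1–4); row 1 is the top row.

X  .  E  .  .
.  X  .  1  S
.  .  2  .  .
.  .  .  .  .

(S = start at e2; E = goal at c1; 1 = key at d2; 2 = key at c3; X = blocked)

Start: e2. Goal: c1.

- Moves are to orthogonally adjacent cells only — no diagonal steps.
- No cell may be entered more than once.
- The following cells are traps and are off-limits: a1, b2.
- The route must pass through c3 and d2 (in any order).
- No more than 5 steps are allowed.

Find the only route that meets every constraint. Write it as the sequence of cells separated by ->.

The budget equals the shortest possible length, so every move has to be on a shortest route through the required cells.
Route from e2: left 1 to d2, down 1 to d3, left 1 to c3, up 2 to c1 — 5 moves in all.
Check: all required cells visited; 5 ≤ 5 moves.

e2 -> d2 -> d3 -> c3 -> c2 -> c1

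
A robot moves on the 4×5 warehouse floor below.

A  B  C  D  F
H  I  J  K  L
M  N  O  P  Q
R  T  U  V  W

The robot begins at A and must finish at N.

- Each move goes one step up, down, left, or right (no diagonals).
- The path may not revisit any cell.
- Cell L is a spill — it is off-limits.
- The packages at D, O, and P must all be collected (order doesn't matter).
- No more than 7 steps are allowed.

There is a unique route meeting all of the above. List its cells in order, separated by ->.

A -> B -> C -> D -> K -> P -> O -> N

The 7-move cap with required stops at D, O, P leaves no slack for detours.
Route from A: right 3 to D, down 2 to P, left 2 to N — 7 moves in all.
Check: all required cells visited; 7 ≤ 7 moves.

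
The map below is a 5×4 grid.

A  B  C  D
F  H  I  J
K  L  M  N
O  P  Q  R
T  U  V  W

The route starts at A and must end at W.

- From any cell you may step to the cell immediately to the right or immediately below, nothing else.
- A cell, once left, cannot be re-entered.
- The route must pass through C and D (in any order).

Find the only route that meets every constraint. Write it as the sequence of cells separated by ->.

A -> B -> C -> D -> J -> N -> R -> W

Moves only go right or down, so the column and row indices never decrease.
Route from A: 3× right (reaching D), 4× down (reaching W) — 7 moves in all.
Check: all required cells visited.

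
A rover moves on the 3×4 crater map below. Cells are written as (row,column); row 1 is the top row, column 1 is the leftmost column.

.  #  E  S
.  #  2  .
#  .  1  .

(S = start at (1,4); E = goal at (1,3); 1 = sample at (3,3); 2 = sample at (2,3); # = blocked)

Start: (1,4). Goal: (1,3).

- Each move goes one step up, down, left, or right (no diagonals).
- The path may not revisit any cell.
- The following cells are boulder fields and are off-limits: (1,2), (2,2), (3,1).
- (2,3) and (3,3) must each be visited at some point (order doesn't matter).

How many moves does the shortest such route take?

5

Any route passes through (2,3) and (3,3) in some order between (1,4) and (1,3). Summing Manhattan distances along each leg and taking the cheapest ordering ((1,4) → (3,3) → (2,3) → (1,3)) gives a lower bound of 3 + 1 + 1 = 5 moves.
A route of 5 moves achieves this: (1,4) → (2,4) → (3,4) → (3,3) → (2,3) → (1,3).
Since 5 matches the lower bound, it is optimal.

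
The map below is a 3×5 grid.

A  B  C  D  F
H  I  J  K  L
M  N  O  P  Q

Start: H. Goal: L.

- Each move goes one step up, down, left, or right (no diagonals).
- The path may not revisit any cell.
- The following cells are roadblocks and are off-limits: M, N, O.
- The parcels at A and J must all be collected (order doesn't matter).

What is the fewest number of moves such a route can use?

Any route passes through A and J in some order between H and L. Summing Manhattan distances along each leg and taking the cheapest ordering (H → A → J → L) gives a lower bound of 1 + 3 + 2 = 6 moves.
A route of 6 moves achieves this: H → A → B → I → J → K → L.
Since 6 matches the lower bound, it is optimal.

6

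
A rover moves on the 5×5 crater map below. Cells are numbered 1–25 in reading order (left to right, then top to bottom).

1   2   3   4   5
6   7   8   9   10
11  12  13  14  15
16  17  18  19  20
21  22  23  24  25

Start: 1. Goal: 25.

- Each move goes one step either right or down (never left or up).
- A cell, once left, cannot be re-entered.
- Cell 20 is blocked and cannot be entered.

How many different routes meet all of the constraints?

35

A right/down-only route from 1 to 25 makes exactly 4 down-moves and 4 right-moves in some order.
With no other constraints that would be C(8,4) = 70 routes.
Subtract routes through each blocked cell (inclusion–exclusion for overlaps): − through 20: 35 → 35.
That gives 35 routes.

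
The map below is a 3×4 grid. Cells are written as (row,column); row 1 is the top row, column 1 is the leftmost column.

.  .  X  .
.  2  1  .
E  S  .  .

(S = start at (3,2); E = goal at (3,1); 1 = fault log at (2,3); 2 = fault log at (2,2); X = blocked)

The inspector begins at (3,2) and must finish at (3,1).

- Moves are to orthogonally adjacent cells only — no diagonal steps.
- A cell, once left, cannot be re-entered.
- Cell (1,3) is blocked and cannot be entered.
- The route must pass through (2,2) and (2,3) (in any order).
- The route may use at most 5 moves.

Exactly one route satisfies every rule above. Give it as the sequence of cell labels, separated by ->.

(3,2) -> (3,3) -> (2,3) -> (2,2) -> (2,1) -> (3,1)

Any route must reach (2,2) and (2,3) and still end at (3,1) within 5 moves, so the order of the required stops is forced.
Route from (3,2): right to (3,3), up to (2,3), 2× left (reaching (2,1)), down to (3,1) — 5 moves in all.
Check: all required cells visited; 5 ≤ 5 moves.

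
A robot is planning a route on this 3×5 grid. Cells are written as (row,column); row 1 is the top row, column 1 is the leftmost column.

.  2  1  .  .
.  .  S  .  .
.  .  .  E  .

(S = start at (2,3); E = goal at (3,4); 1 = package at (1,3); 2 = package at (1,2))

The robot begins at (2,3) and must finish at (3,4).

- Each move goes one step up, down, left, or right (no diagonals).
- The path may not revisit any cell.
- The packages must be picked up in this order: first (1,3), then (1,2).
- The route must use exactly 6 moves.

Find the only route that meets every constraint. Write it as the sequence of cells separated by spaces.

The waypoints must appear in the order (1,3), (1,2), with no cell reused.
Route from (2,3): up to (1,3), left to (1,2), 2× down (reaching (3,2)), 2× right (reaching (3,4)) — 6 moves in all.
Check: order respected (1 at step 1, 2 at step 2); 6 moves as required.

(2,3) (1,3) (1,2) (2,2) (3,2) (3,3) (3,4)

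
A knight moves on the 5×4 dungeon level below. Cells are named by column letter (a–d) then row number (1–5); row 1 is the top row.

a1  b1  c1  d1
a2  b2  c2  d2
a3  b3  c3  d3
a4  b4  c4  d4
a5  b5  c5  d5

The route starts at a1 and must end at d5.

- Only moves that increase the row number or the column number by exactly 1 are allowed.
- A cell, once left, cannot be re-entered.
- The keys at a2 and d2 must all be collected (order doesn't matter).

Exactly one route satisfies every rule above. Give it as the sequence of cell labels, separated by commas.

Moves only go right or down, so the column and row indices never decrease.
Route from a1: down 1 to a2, right 3 to d2, down 3 to d5 — 7 moves in all.
Check: all required cells visited.

a1, a2, b2, c2, d2, d3, d4, d5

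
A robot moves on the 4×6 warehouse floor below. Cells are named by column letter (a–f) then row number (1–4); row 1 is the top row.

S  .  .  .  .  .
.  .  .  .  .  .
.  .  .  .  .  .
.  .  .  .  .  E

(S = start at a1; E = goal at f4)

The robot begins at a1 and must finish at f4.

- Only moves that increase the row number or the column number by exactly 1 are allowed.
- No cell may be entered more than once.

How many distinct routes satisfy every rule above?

56

A right/down-only route from a1 to f4 makes exactly 3 down-moves and 5 right-moves in some order.
With no other constraints that would be C(8,3) = 56 routes.
That gives 56 routes.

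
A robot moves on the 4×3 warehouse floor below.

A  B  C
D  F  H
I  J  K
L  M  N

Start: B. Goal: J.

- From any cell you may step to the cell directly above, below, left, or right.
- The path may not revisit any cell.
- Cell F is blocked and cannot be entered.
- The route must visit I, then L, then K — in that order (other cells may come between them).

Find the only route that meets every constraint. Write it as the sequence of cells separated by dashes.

B - A - D - I - L - M - N - K - J

The waypoints must appear in the order I, L, K, with no cell reused.
Route from B: left 1 to A, down 3 to L, right 2 to N, up 1 to K, left 1 to J — 8 moves in all.
Check: order respected (I at step 3, L at step 4, K at step 7).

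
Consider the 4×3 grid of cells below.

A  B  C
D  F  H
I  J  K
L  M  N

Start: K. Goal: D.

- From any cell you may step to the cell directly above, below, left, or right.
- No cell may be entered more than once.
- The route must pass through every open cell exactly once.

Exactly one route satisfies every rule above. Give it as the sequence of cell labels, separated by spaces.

Need to visit all 12 open cells exactly once, starting at K and ending at D.
Cell L has only two open neighbours (I and M), so the path must pass straight through it: one of those is the cell it's entered from and the other is where it exits.
Route from K: down to N, 2× left (reaching L), up to I, right to J, up to F, right to H, up to C, 2× left (reaching A), down to D — 11 moves in all.
Check: all 12 open cells covered.

K N M L I J F H C B A D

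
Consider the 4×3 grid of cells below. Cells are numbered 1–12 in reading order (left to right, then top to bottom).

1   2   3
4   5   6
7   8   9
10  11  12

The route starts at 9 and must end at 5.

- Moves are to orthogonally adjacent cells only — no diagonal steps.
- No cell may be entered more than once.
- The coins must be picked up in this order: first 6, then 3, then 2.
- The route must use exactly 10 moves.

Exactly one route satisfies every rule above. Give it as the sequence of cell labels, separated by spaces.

The waypoints must appear in the order 6, 3, 2, with no cell reused.
Route from 9: 2× up (reaching 3), 2× left (reaching 1), 3× down (reaching 10), right to 11, 2× up (reaching 5) — 10 moves in all.
Check: order respected (6 at step 1, 3 at step 2, 2 at step 3); 10 moves as required.

9 6 3 2 1 4 7 10 11 8 5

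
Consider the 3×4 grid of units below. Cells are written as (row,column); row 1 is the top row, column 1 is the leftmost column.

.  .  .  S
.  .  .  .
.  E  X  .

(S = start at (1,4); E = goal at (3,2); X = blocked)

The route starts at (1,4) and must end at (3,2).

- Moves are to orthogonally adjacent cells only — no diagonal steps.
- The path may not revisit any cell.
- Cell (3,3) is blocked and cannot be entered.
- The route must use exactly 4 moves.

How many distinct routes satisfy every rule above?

Need simple routes of exactly 4 moves from (1,4) to (3,2) (Manhattan distance 4, so 0 moves are spent on a detour and 0 undoing it).
Enumerating: (1,4) (2,4) (2,3) (2,2) (3,2) | (1,4) (1,3) (2,3) (2,2) (3,2) | (1,4) (1,3) (1,2) (2,2) (3,2).
That gives 3 routes.

3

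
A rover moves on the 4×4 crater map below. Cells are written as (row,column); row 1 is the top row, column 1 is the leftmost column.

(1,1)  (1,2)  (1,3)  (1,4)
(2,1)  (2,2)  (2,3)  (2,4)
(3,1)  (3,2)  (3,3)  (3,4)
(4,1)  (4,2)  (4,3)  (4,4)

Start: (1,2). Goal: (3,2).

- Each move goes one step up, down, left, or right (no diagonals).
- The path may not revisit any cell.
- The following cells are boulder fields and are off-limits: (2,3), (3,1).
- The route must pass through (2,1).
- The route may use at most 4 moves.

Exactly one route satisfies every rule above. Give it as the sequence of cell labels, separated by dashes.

The budget equals the shortest possible length, so every move has to be on a shortest route through the required cells.
Route from (1,2): left to (1,1), down to (2,1), right to (2,2), down to (3,2) — 4 moves in all.
Check: all required cells visited; 4 ≤ 4 moves.

(1,2) - (1,1) - (2,1) - (2,2) - (3,2)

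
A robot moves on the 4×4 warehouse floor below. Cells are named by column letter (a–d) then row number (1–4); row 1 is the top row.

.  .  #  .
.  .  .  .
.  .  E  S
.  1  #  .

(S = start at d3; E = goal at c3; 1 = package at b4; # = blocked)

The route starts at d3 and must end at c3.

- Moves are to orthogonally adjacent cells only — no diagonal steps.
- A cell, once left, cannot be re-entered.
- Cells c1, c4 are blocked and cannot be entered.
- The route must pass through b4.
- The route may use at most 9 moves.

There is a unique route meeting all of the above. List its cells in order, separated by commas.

d3, d2, c2, b2, a2, a3, a4, b4, b3, c3

Any route must reach b4 and still end at c3 within 9 moves, so the order of the required stops is forced.
Route from d3: up 1 to d2, left 3 to a2, down 2 to a4, right 1 to b4, up 1 to b3, right 1 to c3 — 9 moves in all.
Check: all required cells visited; 9 ≤ 9 moves.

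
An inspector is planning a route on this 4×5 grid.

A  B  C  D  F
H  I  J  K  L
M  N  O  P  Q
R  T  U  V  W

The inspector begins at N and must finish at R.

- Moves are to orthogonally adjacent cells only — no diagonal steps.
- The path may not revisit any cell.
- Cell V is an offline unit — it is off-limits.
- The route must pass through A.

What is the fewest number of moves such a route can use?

Any route passes through A somewhere between N and R. Summing Manhattan distances along the two legs (N → A → R) gives a lower bound of 3 + 3 = 6 moves.
A route of 6 moves achieves this: N → I → B → A → H → M → R.
Since 6 matches the lower bound, it is optimal.

6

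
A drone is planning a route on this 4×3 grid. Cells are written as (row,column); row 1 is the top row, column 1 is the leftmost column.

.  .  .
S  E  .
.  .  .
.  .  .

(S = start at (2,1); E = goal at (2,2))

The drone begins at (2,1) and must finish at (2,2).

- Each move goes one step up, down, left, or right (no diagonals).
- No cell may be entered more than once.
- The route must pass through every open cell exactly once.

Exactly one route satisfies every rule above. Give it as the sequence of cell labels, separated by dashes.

(2,1) - (1,1) - (1,2) - (1,3) - (2,3) - (3,3) - (4,3) - (4,2) - (4,1) - (3,1) - (3,2) - (2,2)

Need to visit all 12 open cells exactly once, starting at (2,1) and ending at (2,2).
Cell (1,3) has only two open neighbours ((2,3) and (1,2)), so the path must pass straight through it: one of those is the cell it's entered from and the other is where it exits.
Route from (2,1): up to (1,1), 2× right (reaching (1,3)), 3× down (reaching (4,3)), 2× left (reaching (4,1)), up to (3,1), right to (3,2), up to (2,2) — 11 moves in all.
Check: all 12 open cells covered.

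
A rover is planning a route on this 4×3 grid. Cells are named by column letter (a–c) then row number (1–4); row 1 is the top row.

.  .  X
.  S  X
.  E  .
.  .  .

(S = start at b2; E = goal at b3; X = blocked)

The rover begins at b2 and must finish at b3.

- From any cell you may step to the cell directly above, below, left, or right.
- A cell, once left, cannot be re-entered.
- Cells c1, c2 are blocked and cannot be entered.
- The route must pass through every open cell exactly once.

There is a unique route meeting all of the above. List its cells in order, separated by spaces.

b2 b1 a1 a2 a3 a4 b4 c4 c3 b3

Need to visit all 10 open cells exactly once, starting at b2 and ending at b3.
Cell c3 has only two open neighbours (c4 and b3), so the path must pass straight through it: one of those is the cell it's entered from and the other is where it exits.
Route from b2: up 1 to b1, left 1 to a1, down 3 to a4, right 2 to c4, up 1 to c3, left 1 to b3 — 9 moves in all.
Check: all 10 open cells covered.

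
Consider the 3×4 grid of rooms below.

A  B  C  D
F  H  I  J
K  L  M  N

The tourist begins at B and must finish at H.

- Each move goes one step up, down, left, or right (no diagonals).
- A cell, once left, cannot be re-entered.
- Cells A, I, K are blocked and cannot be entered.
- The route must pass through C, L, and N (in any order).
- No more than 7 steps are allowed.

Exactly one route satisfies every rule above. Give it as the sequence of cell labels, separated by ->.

Any route must reach C, L, and N and still end at H within 7 moves, so the order of the required stops is forced.
Route from B: 2× right (reaching D), 2× down (reaching N), 2× left (reaching L), up to H — 7 moves in all.
Check: all required cells visited; 7 ≤ 7 moves.

B -> C -> D -> J -> N -> M -> L -> H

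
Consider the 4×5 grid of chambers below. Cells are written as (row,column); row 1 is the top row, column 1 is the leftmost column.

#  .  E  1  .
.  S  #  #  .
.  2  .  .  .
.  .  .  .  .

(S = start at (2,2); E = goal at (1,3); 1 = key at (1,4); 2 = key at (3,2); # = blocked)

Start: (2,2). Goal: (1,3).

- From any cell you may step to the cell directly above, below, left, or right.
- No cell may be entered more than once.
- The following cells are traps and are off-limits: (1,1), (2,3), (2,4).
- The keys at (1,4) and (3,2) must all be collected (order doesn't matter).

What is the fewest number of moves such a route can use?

8

Any route passes through (1,4) and (3,2) in some order between (2,2) and (1,3). Summing Manhattan distances along each leg and taking the cheapest ordering ((2,2) → (3,2) → (1,4) → (1,3)) gives a lower bound of 1 + 4 + 1 = 6 moves.
The shortest route satisfying every rule uses 8 moves: (2,2) → (3,2) → (3,3) → (3,4) → (3,5) → (2,5) → (1,5) → (1,4) → (1,3).
The no-revisit rule (legs can't share cells) pushes the minimum above the 6-move bound; an exhaustive check rules out every length from 6 to 7, leaving 8 as the minimum.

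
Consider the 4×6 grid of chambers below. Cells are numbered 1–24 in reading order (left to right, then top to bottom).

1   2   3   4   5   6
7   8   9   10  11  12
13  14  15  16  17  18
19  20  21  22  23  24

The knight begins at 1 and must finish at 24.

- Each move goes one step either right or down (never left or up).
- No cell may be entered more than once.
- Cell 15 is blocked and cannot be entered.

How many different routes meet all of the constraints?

32

A right/down-only route from 1 to 24 makes exactly 3 down-moves and 5 right-moves in some order.
With no other constraints that would be C(8,3) = 56 routes.
Subtract routes through each blocked cell (inclusion–exclusion for overlaps): − through 15: 24 → 32.
That gives 32 routes.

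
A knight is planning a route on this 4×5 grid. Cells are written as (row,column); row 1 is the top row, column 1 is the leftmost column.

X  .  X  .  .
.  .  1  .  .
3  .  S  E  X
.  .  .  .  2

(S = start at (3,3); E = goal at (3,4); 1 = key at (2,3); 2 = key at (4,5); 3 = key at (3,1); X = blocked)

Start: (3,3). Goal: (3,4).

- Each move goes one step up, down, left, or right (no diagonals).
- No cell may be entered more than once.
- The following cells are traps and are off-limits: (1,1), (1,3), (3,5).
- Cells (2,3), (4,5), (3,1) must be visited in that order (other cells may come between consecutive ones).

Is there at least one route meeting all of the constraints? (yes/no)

no

(4,5) must be visited but has only one open neighbour ((4,4)), and it is neither the start nor the goal — the route would have to enter and leave through (4,4), re-entering it.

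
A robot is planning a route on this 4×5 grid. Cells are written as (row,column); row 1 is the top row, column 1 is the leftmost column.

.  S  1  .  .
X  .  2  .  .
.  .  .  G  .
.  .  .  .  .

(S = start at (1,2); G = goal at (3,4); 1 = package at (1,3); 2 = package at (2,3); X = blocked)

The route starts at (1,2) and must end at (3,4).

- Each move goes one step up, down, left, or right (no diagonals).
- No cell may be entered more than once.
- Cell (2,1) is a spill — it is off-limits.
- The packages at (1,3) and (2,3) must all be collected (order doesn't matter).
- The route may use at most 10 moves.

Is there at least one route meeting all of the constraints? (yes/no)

One route that works: (1,2) → (1,3) → (2,3) → (3,3) → (3,4).

yes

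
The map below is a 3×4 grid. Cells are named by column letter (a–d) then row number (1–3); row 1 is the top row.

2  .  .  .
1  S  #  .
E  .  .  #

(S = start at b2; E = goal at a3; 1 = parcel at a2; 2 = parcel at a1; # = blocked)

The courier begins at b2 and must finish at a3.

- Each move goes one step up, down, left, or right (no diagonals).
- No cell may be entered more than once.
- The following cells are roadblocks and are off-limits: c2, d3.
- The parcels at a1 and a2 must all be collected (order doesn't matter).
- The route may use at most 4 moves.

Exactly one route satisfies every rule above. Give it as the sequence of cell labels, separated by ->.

b2 -> b1 -> a1 -> a2 -> a3

The budget equals the shortest possible length, so every move has to be on a shortest route through the required cells.
Route from b2: up 1 to b1, left 1 to a1, down 2 to a3 — 4 moves in all.
Check: all required cells visited; 4 ≤ 4 moves.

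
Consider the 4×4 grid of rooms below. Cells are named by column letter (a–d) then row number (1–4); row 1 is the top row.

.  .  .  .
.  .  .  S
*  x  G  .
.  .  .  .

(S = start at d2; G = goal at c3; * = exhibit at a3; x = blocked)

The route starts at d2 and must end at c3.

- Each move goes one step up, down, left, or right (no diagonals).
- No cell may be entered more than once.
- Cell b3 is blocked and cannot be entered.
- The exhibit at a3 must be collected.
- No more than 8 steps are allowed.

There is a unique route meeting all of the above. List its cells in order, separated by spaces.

Any route must reach a3 and still end at c3 within 8 moves, so the order of the required stops is forced.
Route from d2: 3× left (reaching a2), 2× down (reaching a4), 2× right (reaching c4), up to c3 — 8 moves in all.
Check: all required cells visited; 8 ≤ 8 moves.

d2 c2 b2 a2 a3 a4 b4 c4 c3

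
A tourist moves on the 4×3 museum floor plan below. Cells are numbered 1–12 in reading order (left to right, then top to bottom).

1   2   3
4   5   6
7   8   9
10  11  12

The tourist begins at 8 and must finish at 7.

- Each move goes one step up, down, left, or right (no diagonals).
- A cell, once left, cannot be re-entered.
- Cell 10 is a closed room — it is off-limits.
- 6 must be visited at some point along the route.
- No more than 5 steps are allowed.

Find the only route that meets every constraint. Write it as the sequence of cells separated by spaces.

The budget equals the shortest possible length, so every move has to be on a shortest route through the required cells.
Route from 8: right to 9, up to 6, 2× left (reaching 4), down to 7 — 5 moves in all.
Check: all required cells visited; 5 ≤ 5 moves.

8 9 6 5 4 7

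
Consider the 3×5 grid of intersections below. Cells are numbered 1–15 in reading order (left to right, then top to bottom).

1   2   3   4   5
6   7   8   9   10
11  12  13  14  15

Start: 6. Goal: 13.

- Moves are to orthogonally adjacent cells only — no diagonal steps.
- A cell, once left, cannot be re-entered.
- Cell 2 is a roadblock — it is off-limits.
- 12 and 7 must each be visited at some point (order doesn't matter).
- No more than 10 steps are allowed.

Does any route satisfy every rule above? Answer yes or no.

One route that works: 6 → 7 → 12 → 13.

yes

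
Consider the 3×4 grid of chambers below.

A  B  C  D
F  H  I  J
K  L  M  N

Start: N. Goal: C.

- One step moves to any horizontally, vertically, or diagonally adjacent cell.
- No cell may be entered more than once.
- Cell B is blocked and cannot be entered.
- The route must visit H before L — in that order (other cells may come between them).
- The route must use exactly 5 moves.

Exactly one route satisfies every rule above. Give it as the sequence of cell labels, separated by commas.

N, M, H, L, I, C

The waypoints must appear in the order H, L, with no cell reused.
Route from N: left to M, up-left to H, down to L, up-right to I, up to C — 5 moves in all.
Check: order respected (H at step 2, L at step 3); 5 moves as required.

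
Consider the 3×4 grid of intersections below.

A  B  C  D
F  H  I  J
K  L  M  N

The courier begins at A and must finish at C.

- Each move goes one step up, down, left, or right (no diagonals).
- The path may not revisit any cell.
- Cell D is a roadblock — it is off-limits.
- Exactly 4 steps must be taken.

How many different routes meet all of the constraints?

Need simple routes of exactly 4 moves from A to C (Manhattan distance 2, so 1 moves are spent on a detour and 1 undoing it).
Enumerating: A F H B C | A F H I C | A B H I C.
That gives 3 routes.

3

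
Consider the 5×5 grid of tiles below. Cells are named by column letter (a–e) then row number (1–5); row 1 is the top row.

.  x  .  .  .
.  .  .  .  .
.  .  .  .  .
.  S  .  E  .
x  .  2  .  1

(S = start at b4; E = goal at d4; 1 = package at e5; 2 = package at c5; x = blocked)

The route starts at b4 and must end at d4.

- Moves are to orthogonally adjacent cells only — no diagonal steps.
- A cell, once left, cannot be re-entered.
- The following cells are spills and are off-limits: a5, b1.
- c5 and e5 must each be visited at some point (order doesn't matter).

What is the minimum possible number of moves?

6

Any route passes through c5 and e5 in some order between b4 and d4. Summing Manhattan distances along each leg and taking the cheapest ordering (b4 → c5 → e5 → d4) gives a lower bound of 2 + 2 + 2 = 6 moves.
A route of 6 moves achieves this: b4 → b5 → c5 → d5 → e5 → e4 → d4.
Since 6 matches the lower bound, it is optimal.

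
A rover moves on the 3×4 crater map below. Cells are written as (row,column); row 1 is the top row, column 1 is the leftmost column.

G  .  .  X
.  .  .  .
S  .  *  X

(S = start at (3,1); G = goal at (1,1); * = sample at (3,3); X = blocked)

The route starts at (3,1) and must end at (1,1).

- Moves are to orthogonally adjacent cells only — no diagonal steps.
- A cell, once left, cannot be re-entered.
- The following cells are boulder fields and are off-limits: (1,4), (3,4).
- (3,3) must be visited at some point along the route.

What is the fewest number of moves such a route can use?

6

Any route passes through (3,3) somewhere between (3,1) and (1,1). Summing Manhattan distances along the two legs ((3,1) → (3,3) → (1,1)) gives a lower bound of 2 + 4 = 6 moves.
A route of 6 moves achieves this: (3,1) → (3,2) → (3,3) → (2,3) → (1,3) → (1,2) → (1,1).
Since 6 matches the lower bound, it is optimal.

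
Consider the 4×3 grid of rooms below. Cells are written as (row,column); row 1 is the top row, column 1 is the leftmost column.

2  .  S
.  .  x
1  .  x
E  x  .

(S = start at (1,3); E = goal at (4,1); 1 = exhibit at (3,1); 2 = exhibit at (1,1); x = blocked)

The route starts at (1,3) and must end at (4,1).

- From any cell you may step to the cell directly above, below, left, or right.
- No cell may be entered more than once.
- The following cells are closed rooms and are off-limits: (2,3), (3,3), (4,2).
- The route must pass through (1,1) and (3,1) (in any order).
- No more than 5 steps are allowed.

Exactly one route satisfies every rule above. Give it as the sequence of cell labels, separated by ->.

Any route must reach (1,1) and (3,1) and still end at (4,1) within 5 moves, so the order of the required stops is forced.
Route from (1,3): left 2 to (1,1), down 3 to (4,1) — 5 moves in all.
Check: all required cells visited; 5 ≤ 5 moves.

(1,3) -> (1,2) -> (1,1) -> (2,1) -> (3,1) -> (4,1)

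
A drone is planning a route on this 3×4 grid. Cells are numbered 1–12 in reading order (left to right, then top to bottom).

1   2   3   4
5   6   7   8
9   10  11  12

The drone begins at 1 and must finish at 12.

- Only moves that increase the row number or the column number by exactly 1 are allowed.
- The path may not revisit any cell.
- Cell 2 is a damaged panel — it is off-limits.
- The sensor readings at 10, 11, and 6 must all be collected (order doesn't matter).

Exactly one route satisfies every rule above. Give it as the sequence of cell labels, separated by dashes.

Moves only go right or down, so the column and row indices never decrease.
Route from 1: down to 5, right to 6, down to 10, 2× right (reaching 12) — 5 moves in all.
Check: all required cells visited.

1 - 5 - 6 - 10 - 11 - 12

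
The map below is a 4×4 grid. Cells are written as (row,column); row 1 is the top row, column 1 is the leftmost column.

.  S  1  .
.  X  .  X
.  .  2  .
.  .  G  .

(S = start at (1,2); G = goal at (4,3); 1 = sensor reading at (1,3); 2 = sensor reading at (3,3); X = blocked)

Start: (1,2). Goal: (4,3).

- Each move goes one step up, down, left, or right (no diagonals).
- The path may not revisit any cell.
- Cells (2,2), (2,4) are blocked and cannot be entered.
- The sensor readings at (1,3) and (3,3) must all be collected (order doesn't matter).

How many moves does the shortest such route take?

4

Any route passes through (1,3) and (3,3) in some order between (1,2) and (4,3). Summing Manhattan distances along each leg and taking the cheapest ordering ((1,2) → (1,3) → (3,3) → (4,3)) gives a lower bound of 1 + 2 + 1 = 4 moves.
A route of 4 moves achieves this: (1,2) → (1,3) → (2,3) → (3,3) → (4,3).
Since 4 matches the lower bound, it is optimal.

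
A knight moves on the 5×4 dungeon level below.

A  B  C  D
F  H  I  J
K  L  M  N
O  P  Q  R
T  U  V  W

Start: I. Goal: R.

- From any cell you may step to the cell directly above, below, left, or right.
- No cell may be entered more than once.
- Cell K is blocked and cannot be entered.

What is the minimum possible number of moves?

The Manhattan distance from I to R is |2−4| + |3−4| = 3, so at least 3 moves are needed.
A route of 3 moves achieves this: I → M → Q → R.
Since 3 matches the lower bound, it is optimal.

3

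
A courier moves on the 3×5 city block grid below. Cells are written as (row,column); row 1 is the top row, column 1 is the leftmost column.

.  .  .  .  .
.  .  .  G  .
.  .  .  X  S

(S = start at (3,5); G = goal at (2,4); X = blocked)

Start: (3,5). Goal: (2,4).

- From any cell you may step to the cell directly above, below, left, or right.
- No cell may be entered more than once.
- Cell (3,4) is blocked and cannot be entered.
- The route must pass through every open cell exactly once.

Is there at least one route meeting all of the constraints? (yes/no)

no

Colour the cells like a checkerboard: each orthogonal step flips colour, so a Hamiltonian route alternates colours. Here there are 8 cells of one colour and 6 of the other, with start on the same colour as the goal — the counts and endpoints can't be arranged into an alternating sequence of length 14, so no Hamiltonian route exists.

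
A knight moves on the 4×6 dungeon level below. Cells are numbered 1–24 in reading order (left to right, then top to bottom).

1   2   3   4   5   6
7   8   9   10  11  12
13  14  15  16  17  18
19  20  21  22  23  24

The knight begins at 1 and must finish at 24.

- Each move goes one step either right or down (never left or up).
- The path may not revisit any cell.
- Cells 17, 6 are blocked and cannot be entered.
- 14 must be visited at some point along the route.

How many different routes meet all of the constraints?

A right/down-only route from 1 to 24 makes exactly 3 down-moves and 5 right-moves in some order.
With no other constraints that would be C(8,3) = 56 routes.
Split at 14 and multiply the segment counts (each segment already excludes blocked cells): 1→14: 3; 14→24: 3; product = 9.
That gives 9 routes.

9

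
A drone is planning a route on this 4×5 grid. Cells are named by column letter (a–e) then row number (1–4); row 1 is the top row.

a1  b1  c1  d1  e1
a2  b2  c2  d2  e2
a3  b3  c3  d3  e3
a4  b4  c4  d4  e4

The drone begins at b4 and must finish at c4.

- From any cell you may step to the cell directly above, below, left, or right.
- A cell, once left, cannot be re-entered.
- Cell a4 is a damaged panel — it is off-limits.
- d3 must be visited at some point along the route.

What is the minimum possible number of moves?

5

Any route passes through d3 somewhere between b4 and c4. Summing Manhattan distances along the two legs (b4 → d3 → c4) gives a lower bound of 3 + 2 = 5 moves.
A route of 5 moves achieves this: b4 → b3 → c3 → d3 → d4 → c4.
Since 5 matches the lower bound, it is optimal.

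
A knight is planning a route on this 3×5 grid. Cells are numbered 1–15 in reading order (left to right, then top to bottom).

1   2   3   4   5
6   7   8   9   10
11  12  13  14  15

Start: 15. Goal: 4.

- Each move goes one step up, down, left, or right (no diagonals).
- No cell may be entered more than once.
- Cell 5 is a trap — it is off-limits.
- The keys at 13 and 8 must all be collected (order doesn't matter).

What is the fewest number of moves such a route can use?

Any route passes through 13 and 8 in some order between 15 and 4. Summing Manhattan distances along each leg and taking the cheapest ordering (15 → 13 → 8 → 4) gives a lower bound of 2 + 1 + 2 = 5 moves.
A route of 5 moves achieves this: 15 → 14 → 13 → 8 → 3 → 4.
Since 5 matches the lower bound, it is optimal.

5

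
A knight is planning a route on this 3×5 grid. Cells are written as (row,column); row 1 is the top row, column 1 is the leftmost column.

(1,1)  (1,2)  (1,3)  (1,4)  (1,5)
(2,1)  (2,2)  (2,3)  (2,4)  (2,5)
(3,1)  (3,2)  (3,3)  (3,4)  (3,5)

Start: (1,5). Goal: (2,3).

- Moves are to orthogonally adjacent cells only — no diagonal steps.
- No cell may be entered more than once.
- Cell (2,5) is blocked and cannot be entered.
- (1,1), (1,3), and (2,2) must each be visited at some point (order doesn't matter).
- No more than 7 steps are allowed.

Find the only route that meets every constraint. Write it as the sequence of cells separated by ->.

(1,5) -> (1,4) -> (1,3) -> (1,2) -> (1,1) -> (2,1) -> (2,2) -> (2,3)

The 7-move cap with required stops at (1,1), (1,3), (2,2) leaves no slack for detours.
Route from (1,5): left 4 to (1,1), down 1 to (2,1), right 2 to (2,3) — 7 moves in all.
Check: all required cells visited; 7 ≤ 7 moves.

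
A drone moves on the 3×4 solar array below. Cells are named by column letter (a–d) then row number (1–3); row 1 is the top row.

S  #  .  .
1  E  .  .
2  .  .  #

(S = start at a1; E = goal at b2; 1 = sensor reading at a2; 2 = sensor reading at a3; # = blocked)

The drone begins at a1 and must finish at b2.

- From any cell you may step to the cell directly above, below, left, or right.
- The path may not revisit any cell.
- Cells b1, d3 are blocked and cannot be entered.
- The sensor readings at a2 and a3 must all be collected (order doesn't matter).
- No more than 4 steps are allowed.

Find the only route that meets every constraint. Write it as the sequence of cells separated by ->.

a1 -> a2 -> a3 -> b3 -> b2

The 4-move cap with required stops at a2, a3 leaves no slack for detours.
Route from a1: down 2 to a3, right 1 to b3, up 1 to b2 — 4 moves in all.
Check: all required cells visited; 4 ≤ 4 moves.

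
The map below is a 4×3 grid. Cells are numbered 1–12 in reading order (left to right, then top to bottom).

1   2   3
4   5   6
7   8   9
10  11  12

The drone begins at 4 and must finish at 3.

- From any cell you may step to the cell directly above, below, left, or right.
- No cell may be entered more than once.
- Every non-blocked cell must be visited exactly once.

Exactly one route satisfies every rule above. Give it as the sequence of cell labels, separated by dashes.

Need to visit all 12 open cells exactly once, starting at 4 and ending at 3.
Cell 12 has only two open neighbours (9 and 11), so the path must pass straight through it: one of those is the cell it's entered from and the other is where it exits.
Route from 4: up 1 to 1, right 1 to 2, down 2 to 8, left 1 to 7, down 1 to 10, right 2 to 12, up 3 to 3 — 11 moves in all.
Check: all 12 open cells covered.

4 - 1 - 2 - 5 - 8 - 7 - 10 - 11 - 12 - 9 - 6 - 3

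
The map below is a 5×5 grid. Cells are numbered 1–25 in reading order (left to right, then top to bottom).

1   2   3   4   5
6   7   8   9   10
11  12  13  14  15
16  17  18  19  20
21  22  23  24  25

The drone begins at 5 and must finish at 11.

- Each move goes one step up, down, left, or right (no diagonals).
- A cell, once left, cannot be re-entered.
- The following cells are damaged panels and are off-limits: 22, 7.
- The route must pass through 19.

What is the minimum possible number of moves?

Any route passes through 19 somewhere between 5 and 11. Summing Manhattan distances along the two legs (5 → 19 → 11) gives a lower bound of 4 + 4 = 8 moves.
A route of 8 moves achieves this: 5 → 10 → 15 → 20 → 19 → 14 → 13 → 12 → 11.
Since 8 matches the lower bound, it is optimal.

8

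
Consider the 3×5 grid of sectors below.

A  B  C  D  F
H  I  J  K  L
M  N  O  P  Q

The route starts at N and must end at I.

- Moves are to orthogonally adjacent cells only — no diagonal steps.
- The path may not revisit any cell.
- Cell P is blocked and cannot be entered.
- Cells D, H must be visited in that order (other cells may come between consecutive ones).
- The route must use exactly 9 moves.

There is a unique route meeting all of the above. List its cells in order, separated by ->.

The waypoints must appear in the order D, H, with no cell reused.
Route from N: right 1 to O, up 1 to J, right 1 to K, up 1 to D, left 3 to A, down 1 to H, right 1 to I — 9 moves in all.
Check: order respected (D at step 4, H at step 8); 9 moves as required.

N -> O -> J -> K -> D -> C -> B -> A -> H -> I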